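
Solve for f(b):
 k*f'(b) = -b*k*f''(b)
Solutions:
 f(b) = C1 + C2*log(b)


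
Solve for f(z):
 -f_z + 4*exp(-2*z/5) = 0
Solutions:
 f(z) = C1 - 10*exp(-2*z/5)


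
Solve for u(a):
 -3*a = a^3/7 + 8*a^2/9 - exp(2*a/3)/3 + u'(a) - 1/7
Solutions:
 u(a) = C1 - a^4/28 - 8*a^3/27 - 3*a^2/2 + a/7 + exp(2*a/3)/2


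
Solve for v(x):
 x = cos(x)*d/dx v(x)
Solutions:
 v(x) = C1 + Integral(x/cos(x), x)


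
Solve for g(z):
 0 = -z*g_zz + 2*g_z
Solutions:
 g(z) = C1 + C2*z^3


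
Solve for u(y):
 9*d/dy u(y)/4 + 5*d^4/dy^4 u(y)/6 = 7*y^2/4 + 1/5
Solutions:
 u(y) = C1 + C4*exp(-3*10^(2/3)*y/10) + 7*y^3/27 + 4*y/45 + (C2*sin(3*10^(2/3)*sqrt(3)*y/20) + C3*cos(3*10^(2/3)*sqrt(3)*y/20))*exp(3*10^(2/3)*y/20)


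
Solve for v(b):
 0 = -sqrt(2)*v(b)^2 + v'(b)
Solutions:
 v(b) = -1/(C1 + sqrt(2)*b)


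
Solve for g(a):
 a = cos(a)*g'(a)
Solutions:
 g(a) = C1 + Integral(a/cos(a), a)


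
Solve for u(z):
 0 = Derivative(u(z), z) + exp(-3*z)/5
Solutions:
 u(z) = C1 + exp(-3*z)/15


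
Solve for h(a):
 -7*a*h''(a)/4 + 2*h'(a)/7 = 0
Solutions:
 h(a) = C1 + C2*a^(57/49)


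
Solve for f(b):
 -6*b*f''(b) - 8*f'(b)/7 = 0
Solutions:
 f(b) = C1 + C2*b^(17/21)


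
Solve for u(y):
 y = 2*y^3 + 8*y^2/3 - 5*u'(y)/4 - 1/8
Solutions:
 u(y) = C1 + 2*y^4/5 + 32*y^3/45 - 2*y^2/5 - y/10


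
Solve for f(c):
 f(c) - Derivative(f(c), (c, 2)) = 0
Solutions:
 f(c) = C1*exp(-c) + C2*exp(c)


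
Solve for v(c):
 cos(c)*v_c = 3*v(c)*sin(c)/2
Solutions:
 v(c) = C1/cos(c)^(3/2)


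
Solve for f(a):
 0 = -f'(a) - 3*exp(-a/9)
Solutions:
 f(a) = C1 + 27*exp(-a/9)


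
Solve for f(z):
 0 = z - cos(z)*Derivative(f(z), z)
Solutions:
 f(z) = C1 + Integral(z/cos(z), z)


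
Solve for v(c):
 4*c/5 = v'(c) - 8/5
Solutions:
 v(c) = C1 + 2*c^2/5 + 8*c/5


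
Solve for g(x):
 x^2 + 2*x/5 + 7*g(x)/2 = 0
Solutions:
 g(x) = 2*x*(-5*x - 2)/35


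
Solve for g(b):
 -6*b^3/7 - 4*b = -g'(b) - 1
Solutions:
 g(b) = C1 + 3*b^4/14 + 2*b^2 - b


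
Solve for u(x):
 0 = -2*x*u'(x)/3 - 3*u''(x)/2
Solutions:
 u(x) = C1 + C2*erf(sqrt(2)*x/3)


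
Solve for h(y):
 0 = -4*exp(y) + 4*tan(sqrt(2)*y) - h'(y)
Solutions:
 h(y) = C1 - 4*exp(y) - 2*sqrt(2)*log(cos(sqrt(2)*y))


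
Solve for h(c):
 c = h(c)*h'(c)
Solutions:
 h(c) = -sqrt(C1 + c^2)
 h(c) = sqrt(C1 + c^2)


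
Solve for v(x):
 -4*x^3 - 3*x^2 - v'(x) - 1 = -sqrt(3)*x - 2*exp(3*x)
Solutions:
 v(x) = C1 - x^4 - x^3 + sqrt(3)*x^2/2 - x + 2*exp(3*x)/3


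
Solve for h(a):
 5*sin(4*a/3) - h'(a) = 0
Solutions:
 h(a) = C1 - 15*cos(4*a/3)/4


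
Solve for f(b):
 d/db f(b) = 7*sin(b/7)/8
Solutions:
 f(b) = C1 - 49*cos(b/7)/8


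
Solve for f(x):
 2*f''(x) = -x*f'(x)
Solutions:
 f(x) = C1 + C2*erf(x/2)


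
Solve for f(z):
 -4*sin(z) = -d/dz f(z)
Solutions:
 f(z) = C1 - 4*cos(z)


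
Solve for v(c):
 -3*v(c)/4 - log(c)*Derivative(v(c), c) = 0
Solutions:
 v(c) = C1*exp(-3*li(c)/4)


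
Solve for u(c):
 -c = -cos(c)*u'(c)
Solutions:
 u(c) = C1 + Integral(c/cos(c), c)


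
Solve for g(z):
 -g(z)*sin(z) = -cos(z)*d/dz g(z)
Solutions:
 g(z) = C1/cos(z)


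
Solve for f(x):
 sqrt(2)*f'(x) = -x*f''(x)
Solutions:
 f(x) = C1 + C2*x^(1 - sqrt(2))


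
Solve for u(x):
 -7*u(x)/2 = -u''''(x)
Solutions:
 u(x) = C1*exp(-2^(3/4)*7^(1/4)*x/2) + C2*exp(2^(3/4)*7^(1/4)*x/2) + C3*sin(2^(3/4)*7^(1/4)*x/2) + C4*cos(2^(3/4)*7^(1/4)*x/2)


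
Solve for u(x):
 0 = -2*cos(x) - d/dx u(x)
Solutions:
 u(x) = C1 - 2*sin(x)


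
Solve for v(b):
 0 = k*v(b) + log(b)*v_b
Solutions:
 v(b) = C1*exp(-k*li(b))


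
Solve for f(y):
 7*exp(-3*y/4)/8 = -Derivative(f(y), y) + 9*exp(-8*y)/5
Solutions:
 f(y) = C1 - 9*exp(-8*y)/40 + 7*exp(-3*y/4)/6


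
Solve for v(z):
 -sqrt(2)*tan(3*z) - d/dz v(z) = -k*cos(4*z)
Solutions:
 v(z) = C1 + k*sin(4*z)/4 + sqrt(2)*log(cos(3*z))/3


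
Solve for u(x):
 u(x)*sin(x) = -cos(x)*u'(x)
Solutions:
 u(x) = C1*cos(x)


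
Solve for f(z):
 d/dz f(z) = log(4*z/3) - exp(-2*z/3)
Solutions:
 f(z) = C1 + z*log(z) + z*(-log(3) - 1 + 2*log(2)) + 3*exp(-2*z/3)/2


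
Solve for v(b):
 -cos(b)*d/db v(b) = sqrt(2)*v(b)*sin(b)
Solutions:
 v(b) = C1*cos(b)^(sqrt(2))


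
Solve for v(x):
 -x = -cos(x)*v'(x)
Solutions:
 v(x) = C1 + Integral(x/cos(x), x)


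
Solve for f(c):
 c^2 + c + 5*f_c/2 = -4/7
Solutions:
 f(c) = C1 - 2*c^3/15 - c^2/5 - 8*c/35


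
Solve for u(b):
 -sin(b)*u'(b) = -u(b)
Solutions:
 u(b) = C1*sqrt(cos(b) - 1)/sqrt(cos(b) + 1)


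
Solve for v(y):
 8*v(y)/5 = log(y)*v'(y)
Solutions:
 v(y) = C1*exp(8*li(y)/5)


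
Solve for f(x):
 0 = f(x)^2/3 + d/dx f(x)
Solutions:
 f(x) = 3/(C1 + x)


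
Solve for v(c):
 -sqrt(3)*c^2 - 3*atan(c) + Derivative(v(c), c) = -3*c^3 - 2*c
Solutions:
 v(c) = C1 - 3*c^4/4 + sqrt(3)*c^3/3 - c^2 + 3*c*atan(c) - 3*log(c^2 + 1)/2


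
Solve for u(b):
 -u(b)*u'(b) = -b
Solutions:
 u(b) = -sqrt(C1 + b^2)
 u(b) = sqrt(C1 + b^2)


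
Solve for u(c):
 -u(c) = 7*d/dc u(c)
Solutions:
 u(c) = C1*exp(-c/7)


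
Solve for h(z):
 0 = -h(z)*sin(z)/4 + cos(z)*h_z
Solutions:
 h(z) = C1/cos(z)^(1/4)


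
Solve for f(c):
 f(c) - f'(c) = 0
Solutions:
 f(c) = C1*exp(c)


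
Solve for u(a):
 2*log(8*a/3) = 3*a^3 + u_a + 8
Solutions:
 u(a) = C1 - 3*a^4/4 + 2*a*log(a) - 10*a + a*log(64/9)


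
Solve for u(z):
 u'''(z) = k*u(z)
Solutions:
 u(z) = C1*exp(k^(1/3)*z) + C2*exp(k^(1/3)*z*(-1 + sqrt(3)*I)/2) + C3*exp(-k^(1/3)*z*(1 + sqrt(3)*I)/2)


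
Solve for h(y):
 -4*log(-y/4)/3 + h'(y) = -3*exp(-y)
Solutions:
 h(y) = C1 + 4*y*log(-y)/3 + 4*y*(-2*log(2) - 1)/3 + 3*exp(-y)


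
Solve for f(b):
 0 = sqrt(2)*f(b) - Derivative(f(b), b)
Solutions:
 f(b) = C1*exp(sqrt(2)*b)


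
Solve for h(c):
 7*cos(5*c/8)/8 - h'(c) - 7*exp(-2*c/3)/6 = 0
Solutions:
 h(c) = C1 + 7*sin(5*c/8)/5 + 7*exp(-2*c/3)/4


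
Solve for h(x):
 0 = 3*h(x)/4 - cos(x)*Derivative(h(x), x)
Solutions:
 h(x) = C1*(sin(x) + 1)^(3/8)/(sin(x) - 1)^(3/8)


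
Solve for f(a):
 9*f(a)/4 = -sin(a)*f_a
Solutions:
 f(a) = C1*(cos(a) + 1)^(9/8)/(cos(a) - 1)^(9/8)


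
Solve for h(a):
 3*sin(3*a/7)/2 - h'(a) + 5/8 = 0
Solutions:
 h(a) = C1 + 5*a/8 - 7*cos(3*a/7)/2


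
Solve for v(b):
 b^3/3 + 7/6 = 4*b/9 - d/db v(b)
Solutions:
 v(b) = C1 - b^4/12 + 2*b^2/9 - 7*b/6


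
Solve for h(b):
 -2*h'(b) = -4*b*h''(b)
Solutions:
 h(b) = C1 + C2*b^(3/2)


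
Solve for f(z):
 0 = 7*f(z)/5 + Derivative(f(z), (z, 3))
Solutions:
 f(z) = C3*exp(-5^(2/3)*7^(1/3)*z/5) + (C1*sin(sqrt(3)*5^(2/3)*7^(1/3)*z/10) + C2*cos(sqrt(3)*5^(2/3)*7^(1/3)*z/10))*exp(5^(2/3)*7^(1/3)*z/10)


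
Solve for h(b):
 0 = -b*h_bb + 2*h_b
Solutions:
 h(b) = C1 + C2*b^3


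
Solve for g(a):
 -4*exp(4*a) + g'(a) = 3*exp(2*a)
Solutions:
 g(a) = C1 + exp(4*a) + 3*exp(2*a)/2


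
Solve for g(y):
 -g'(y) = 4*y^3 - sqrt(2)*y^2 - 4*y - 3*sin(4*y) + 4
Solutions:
 g(y) = C1 - y^4 + sqrt(2)*y^3/3 + 2*y^2 - 4*y - 3*cos(4*y)/4


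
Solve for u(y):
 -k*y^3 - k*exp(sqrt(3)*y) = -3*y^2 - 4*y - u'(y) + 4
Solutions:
 u(y) = C1 + k*y^4/4 + sqrt(3)*k*exp(sqrt(3)*y)/3 - y^3 - 2*y^2 + 4*y


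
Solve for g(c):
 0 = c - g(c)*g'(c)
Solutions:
 g(c) = -sqrt(C1 + c^2)
 g(c) = sqrt(C1 + c^2)


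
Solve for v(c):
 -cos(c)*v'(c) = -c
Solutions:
 v(c) = C1 + Integral(c/cos(c), c)


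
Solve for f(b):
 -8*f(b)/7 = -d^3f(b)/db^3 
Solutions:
 f(b) = C3*exp(2*7^(2/3)*b/7) + (C1*sin(sqrt(3)*7^(2/3)*b/7) + C2*cos(sqrt(3)*7^(2/3)*b/7))*exp(-7^(2/3)*b/7)


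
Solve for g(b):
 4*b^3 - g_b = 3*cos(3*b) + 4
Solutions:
 g(b) = C1 + b^4 - 4*b - sin(3*b)


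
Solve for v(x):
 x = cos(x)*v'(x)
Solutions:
 v(x) = C1 + Integral(x/cos(x), x)


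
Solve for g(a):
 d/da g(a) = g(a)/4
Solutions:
 g(a) = C1*exp(a/4)


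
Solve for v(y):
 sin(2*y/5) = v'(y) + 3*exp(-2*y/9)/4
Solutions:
 v(y) = C1 - 5*cos(2*y/5)/2 + 27*exp(-2*y/9)/8


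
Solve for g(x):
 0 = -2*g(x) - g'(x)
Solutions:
 g(x) = C1*exp(-2*x)


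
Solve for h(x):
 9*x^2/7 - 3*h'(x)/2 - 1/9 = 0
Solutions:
 h(x) = C1 + 2*x^3/7 - 2*x/27


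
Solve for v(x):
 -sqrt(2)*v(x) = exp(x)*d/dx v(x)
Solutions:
 v(x) = C1*exp(sqrt(2)*exp(-x))


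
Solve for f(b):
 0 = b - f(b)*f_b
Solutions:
 f(b) = -sqrt(C1 + b^2)
 f(b) = sqrt(C1 + b^2)


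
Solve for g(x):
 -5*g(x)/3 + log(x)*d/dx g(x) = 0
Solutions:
 g(x) = C1*exp(5*li(x)/3)


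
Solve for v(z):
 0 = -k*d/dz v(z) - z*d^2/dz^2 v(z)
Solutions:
 v(z) = C1 + z^(1 - re(k))*(C2*sin(log(z)*Abs(im(k))) + C3*cos(log(z)*im(k)))


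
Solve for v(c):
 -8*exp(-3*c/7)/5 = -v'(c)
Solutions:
 v(c) = C1 - 56*exp(-3*c/7)/15


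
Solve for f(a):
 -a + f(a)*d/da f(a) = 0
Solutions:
 f(a) = -sqrt(C1 + a^2)
 f(a) = sqrt(C1 + a^2)


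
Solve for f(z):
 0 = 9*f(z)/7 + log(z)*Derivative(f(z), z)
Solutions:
 f(z) = C1*exp(-9*li(z)/7)


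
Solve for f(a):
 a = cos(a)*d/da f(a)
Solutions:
 f(a) = C1 + Integral(a/cos(a), a)


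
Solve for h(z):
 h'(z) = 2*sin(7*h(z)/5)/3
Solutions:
 -2*z/3 + 5*log(cos(7*h(z)/5) - 1)/14 - 5*log(cos(7*h(z)/5) + 1)/14 = C1


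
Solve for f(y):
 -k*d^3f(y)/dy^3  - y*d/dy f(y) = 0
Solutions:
 f(y) = C1 + Integral(C2*airyai(y*(-1/k)^(1/3)) + C3*airybi(y*(-1/k)^(1/3)), y)


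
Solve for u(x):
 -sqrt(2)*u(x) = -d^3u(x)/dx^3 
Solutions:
 u(x) = C3*exp(2^(1/6)*x) + (C1*sin(2^(1/6)*sqrt(3)*x/2) + C2*cos(2^(1/6)*sqrt(3)*x/2))*exp(-2^(1/6)*x/2)


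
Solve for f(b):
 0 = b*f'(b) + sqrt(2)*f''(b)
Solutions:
 f(b) = C1 + C2*erf(2^(1/4)*b/2)


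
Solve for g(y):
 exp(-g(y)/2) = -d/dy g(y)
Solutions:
 g(y) = 2*log(C1 - y/2)


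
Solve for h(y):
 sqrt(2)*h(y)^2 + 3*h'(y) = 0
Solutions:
 h(y) = 3/(C1 + sqrt(2)*y)


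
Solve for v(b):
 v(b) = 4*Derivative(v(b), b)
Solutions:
 v(b) = C1*exp(b/4)


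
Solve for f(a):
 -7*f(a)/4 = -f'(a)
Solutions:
 f(a) = C1*exp(7*a/4)


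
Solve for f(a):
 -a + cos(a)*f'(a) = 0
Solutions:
 f(a) = C1 + Integral(a/cos(a), a)


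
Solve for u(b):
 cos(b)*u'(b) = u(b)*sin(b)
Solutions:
 u(b) = C1/cos(b)


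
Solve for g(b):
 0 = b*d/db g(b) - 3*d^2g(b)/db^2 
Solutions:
 g(b) = C1 + C2*erfi(sqrt(6)*b/6)


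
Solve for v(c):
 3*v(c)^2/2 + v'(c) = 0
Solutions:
 v(c) = 2/(C1 + 3*c)


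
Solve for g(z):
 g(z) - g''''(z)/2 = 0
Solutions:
 g(z) = C1*exp(-2^(1/4)*z) + C2*exp(2^(1/4)*z) + C3*sin(2^(1/4)*z) + C4*cos(2^(1/4)*z)


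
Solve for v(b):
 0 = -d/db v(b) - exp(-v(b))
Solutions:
 v(b) = log(C1 - b)


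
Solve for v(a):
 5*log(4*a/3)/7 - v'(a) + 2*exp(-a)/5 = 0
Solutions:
 v(a) = C1 + 5*a*log(a)/7 + 5*a*(-log(3) - 1 + 2*log(2))/7 - 2*exp(-a)/5


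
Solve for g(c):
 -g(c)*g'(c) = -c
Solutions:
 g(c) = -sqrt(C1 + c^2)
 g(c) = sqrt(C1 + c^2)


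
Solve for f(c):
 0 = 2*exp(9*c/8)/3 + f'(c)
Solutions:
 f(c) = C1 - 16*exp(9*c/8)/27


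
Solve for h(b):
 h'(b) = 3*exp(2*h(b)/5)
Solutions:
 h(b) = 5*log(-sqrt(-1/(C1 + 3*b))) - 5*log(2) + 5*log(10)/2
 h(b) = 5*log(-1/(C1 + 3*b))/2 - 5*log(2) + 5*log(10)/2


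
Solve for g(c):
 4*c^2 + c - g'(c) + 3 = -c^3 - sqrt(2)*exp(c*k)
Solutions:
 g(c) = C1 + c^4/4 + 4*c^3/3 + c^2/2 + 3*c + sqrt(2)*exp(c*k)/k


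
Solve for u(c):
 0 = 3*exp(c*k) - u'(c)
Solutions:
 u(c) = C1 + 3*exp(c*k)/k


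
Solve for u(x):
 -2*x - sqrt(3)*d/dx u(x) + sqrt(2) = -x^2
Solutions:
 u(x) = C1 + sqrt(3)*x^3/9 - sqrt(3)*x^2/3 + sqrt(6)*x/3


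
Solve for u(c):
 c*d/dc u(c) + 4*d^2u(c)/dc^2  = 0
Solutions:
 u(c) = C1 + C2*erf(sqrt(2)*c/4)


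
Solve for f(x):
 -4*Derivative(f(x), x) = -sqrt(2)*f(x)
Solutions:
 f(x) = C1*exp(sqrt(2)*x/4)


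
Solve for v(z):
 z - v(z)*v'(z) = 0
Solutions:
 v(z) = -sqrt(C1 + z^2)
 v(z) = sqrt(C1 + z^2)


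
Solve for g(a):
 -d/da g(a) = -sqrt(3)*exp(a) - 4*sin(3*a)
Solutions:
 g(a) = C1 + sqrt(3)*exp(a) - 4*cos(3*a)/3


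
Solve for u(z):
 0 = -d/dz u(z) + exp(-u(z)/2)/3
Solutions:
 u(z) = 2*log(C1 + z/6)


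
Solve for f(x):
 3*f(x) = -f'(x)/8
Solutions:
 f(x) = C1*exp(-24*x)


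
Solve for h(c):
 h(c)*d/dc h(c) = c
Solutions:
 h(c) = -sqrt(C1 + c^2)
 h(c) = sqrt(C1 + c^2)


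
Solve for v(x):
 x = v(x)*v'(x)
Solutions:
 v(x) = -sqrt(C1 + x^2)
 v(x) = sqrt(C1 + x^2)


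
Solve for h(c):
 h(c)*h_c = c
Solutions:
 h(c) = -sqrt(C1 + c^2)
 h(c) = sqrt(C1 + c^2)


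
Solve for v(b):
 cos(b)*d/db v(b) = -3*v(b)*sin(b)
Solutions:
 v(b) = C1*cos(b)^3


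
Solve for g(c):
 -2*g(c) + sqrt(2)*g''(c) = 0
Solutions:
 g(c) = C1*exp(-2^(1/4)*c) + C2*exp(2^(1/4)*c)


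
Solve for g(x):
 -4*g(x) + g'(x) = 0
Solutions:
 g(x) = C1*exp(4*x)


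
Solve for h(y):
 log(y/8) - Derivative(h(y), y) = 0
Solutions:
 h(y) = C1 + y*log(y) - y*log(8) - y


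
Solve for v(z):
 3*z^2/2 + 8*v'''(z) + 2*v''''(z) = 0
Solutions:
 v(z) = C1 + C2*z + C3*z^2 + C4*exp(-4*z) - z^5/320 + z^4/256 - z^3/256


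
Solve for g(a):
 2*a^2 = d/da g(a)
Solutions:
 g(a) = C1 + 2*a^3/3


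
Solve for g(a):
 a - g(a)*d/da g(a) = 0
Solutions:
 g(a) = -sqrt(C1 + a^2)
 g(a) = sqrt(C1 + a^2)


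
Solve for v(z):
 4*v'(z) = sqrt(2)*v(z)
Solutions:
 v(z) = C1*exp(sqrt(2)*z/4)


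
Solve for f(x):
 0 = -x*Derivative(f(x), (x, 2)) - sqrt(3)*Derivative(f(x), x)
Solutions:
 f(x) = C1 + C2*x^(1 - sqrt(3))


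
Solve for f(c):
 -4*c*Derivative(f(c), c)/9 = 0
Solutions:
 f(c) = C1


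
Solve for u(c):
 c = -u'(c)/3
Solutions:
 u(c) = C1 - 3*c^2/2


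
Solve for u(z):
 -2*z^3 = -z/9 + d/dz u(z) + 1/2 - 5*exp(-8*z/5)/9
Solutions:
 u(z) = C1 - z^4/2 + z^2/18 - z/2 - 25*exp(-8*z/5)/72


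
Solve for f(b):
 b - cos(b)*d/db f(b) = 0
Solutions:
 f(b) = C1 + Integral(b/cos(b), b)


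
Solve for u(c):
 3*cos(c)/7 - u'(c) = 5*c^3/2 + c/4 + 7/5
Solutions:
 u(c) = C1 - 5*c^4/8 - c^2/8 - 7*c/5 + 3*sin(c)/7


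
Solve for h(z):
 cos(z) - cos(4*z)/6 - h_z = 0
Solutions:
 h(z) = C1 + sin(z) - sin(4*z)/24


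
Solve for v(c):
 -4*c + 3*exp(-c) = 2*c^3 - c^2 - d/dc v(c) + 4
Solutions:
 v(c) = C1 + c^4/2 - c^3/3 + 2*c^2 + 4*c + 3*exp(-c)


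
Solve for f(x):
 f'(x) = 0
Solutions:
 f(x) = C1


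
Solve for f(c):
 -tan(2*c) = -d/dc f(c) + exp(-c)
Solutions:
 f(c) = C1 + log(tan(2*c)^2 + 1)/4 - exp(-c)


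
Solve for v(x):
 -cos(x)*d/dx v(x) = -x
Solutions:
 v(x) = C1 + Integral(x/cos(x), x)


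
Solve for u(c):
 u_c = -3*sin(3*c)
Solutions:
 u(c) = C1 + cos(3*c)


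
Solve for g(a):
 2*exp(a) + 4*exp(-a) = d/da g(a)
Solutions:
 g(a) = C1 + 2*exp(a) - 4*exp(-a)


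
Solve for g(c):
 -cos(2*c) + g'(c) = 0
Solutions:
 g(c) = C1 + sin(2*c)/2


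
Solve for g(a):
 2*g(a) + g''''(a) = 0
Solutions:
 g(a) = (C1*sin(2^(3/4)*a/2) + C2*cos(2^(3/4)*a/2))*exp(-2^(3/4)*a/2) + (C3*sin(2^(3/4)*a/2) + C4*cos(2^(3/4)*a/2))*exp(2^(3/4)*a/2)


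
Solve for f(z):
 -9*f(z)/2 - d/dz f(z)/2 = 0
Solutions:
 f(z) = C1*exp(-9*z)


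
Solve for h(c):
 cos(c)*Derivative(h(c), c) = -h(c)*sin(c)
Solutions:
 h(c) = C1*cos(c)


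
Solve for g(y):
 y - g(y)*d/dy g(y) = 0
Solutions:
 g(y) = -sqrt(C1 + y^2)
 g(y) = sqrt(C1 + y^2)


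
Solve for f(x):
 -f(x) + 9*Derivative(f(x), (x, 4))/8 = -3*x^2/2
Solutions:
 f(x) = C1*exp(-2^(3/4)*sqrt(3)*x/3) + C2*exp(2^(3/4)*sqrt(3)*x/3) + C3*sin(2^(3/4)*sqrt(3)*x/3) + C4*cos(2^(3/4)*sqrt(3)*x/3) + 3*x^2/2


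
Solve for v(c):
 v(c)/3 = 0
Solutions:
 v(c) = 0


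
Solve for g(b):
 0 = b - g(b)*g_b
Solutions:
 g(b) = -sqrt(C1 + b^2)
 g(b) = sqrt(C1 + b^2)


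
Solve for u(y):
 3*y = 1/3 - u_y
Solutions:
 u(y) = C1 - 3*y^2/2 + y/3


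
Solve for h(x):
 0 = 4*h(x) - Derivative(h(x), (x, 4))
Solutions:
 h(x) = C1*exp(-sqrt(2)*x) + C2*exp(sqrt(2)*x) + C3*sin(sqrt(2)*x) + C4*cos(sqrt(2)*x)


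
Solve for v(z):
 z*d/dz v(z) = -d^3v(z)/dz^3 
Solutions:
 v(z) = C1 + Integral(C2*airyai(-z) + C3*airybi(-z), z)


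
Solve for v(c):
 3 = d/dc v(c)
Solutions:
 v(c) = C1 + 3*c


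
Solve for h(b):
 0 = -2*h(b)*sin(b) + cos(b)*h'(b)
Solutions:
 h(b) = C1/cos(b)^2


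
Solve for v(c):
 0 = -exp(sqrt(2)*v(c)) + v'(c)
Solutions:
 v(c) = sqrt(2)*(2*log(-1/(C1 + c)) - log(2))/4


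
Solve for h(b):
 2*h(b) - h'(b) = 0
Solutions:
 h(b) = C1*exp(2*b)


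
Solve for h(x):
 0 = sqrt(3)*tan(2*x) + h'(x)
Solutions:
 h(x) = C1 + sqrt(3)*log(cos(2*x))/2


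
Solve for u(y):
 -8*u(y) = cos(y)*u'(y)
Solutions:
 u(y) = C1*(sin(y)^4 - 4*sin(y)^3 + 6*sin(y)^2 - 4*sin(y) + 1)/(sin(y)^4 + 4*sin(y)^3 + 6*sin(y)^2 + 4*sin(y) + 1)


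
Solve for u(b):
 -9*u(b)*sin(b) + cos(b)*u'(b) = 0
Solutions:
 u(b) = C1/cos(b)^9


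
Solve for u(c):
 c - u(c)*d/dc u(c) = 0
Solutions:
 u(c) = -sqrt(C1 + c^2)
 u(c) = sqrt(C1 + c^2)


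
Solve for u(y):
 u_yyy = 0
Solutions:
 u(y) = C1 + C2*y + C3*y^2


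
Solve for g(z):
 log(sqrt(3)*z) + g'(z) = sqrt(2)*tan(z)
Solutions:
 g(z) = C1 - z*log(z) - z*log(3)/2 + z - sqrt(2)*log(cos(z))


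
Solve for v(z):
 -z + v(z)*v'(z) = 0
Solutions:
 v(z) = -sqrt(C1 + z^2)
 v(z) = sqrt(C1 + z^2)


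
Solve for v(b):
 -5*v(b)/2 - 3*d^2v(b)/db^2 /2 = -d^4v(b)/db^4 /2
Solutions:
 v(b) = C1*exp(-sqrt(2)*b*sqrt(3 + sqrt(29))/2) + C2*exp(sqrt(2)*b*sqrt(3 + sqrt(29))/2) + C3*sin(sqrt(2)*b*sqrt(-3 + sqrt(29))/2) + C4*cos(sqrt(2)*b*sqrt(-3 + sqrt(29))/2)


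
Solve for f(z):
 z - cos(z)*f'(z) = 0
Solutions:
 f(z) = C1 + Integral(z/cos(z), z)


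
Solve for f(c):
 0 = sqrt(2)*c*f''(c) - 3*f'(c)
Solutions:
 f(c) = C1 + C2*c^(1 + 3*sqrt(2)/2)


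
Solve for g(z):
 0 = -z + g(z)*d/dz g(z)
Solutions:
 g(z) = -sqrt(C1 + z^2)
 g(z) = sqrt(C1 + z^2)


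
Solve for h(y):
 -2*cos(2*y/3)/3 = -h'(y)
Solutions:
 h(y) = C1 + sin(2*y/3)


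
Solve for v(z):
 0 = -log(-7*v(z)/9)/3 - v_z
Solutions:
 3*Integral(1/(log(-_y) - 2*log(3) + log(7)), (_y, v(z))) = C1 - z


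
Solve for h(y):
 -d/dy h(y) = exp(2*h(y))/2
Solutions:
 h(y) = log(-1/(C1 - y))/2
 h(y) = log(-sqrt(1/(C1 + y)))


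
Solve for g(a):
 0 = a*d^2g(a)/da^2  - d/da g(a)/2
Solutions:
 g(a) = C1 + C2*a^(3/2)


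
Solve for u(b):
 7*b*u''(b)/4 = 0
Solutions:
 u(b) = C1 + C2*b


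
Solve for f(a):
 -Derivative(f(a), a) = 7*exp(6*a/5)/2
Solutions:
 f(a) = C1 - 35*exp(6*a/5)/12


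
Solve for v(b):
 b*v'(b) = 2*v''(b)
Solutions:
 v(b) = C1 + C2*erfi(b/2)


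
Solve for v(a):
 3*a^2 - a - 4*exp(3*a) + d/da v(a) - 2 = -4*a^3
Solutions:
 v(a) = C1 - a^4 - a^3 + a^2/2 + 2*a + 4*exp(3*a)/3


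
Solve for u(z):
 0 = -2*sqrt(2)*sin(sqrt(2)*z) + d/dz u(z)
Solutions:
 u(z) = C1 - 2*cos(sqrt(2)*z)


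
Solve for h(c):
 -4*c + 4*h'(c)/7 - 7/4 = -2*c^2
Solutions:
 h(c) = C1 - 7*c^3/6 + 7*c^2/2 + 49*c/16


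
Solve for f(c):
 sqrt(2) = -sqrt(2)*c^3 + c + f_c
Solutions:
 f(c) = C1 + sqrt(2)*c^4/4 - c^2/2 + sqrt(2)*c


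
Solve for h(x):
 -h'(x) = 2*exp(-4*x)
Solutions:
 h(x) = C1 + exp(-4*x)/2


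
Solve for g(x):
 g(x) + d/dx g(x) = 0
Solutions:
 g(x) = C1*exp(-x)


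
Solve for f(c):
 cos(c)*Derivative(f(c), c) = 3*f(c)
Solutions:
 f(c) = C1*(sin(c) + 1)^(3/2)/(sin(c) - 1)^(3/2)


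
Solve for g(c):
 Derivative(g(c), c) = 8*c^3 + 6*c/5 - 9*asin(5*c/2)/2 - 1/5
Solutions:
 g(c) = C1 + 2*c^4 + 3*c^2/5 - 9*c*asin(5*c/2)/2 - c/5 - 9*sqrt(4 - 25*c^2)/10


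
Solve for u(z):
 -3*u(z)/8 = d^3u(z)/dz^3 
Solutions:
 u(z) = C3*exp(-3^(1/3)*z/2) + (C1*sin(3^(5/6)*z/4) + C2*cos(3^(5/6)*z/4))*exp(3^(1/3)*z/4)


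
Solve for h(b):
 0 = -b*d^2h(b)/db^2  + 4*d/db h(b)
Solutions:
 h(b) = C1 + C2*b^5


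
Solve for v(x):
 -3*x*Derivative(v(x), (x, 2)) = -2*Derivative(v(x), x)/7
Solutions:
 v(x) = C1 + C2*x^(23/21)


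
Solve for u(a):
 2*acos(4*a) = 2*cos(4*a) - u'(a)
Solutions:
 u(a) = C1 - 2*a*acos(4*a) + sqrt(1 - 16*a^2)/2 + sin(4*a)/2


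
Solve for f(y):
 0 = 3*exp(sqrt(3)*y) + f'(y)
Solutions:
 f(y) = C1 - sqrt(3)*exp(sqrt(3)*y)


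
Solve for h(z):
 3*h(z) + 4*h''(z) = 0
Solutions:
 h(z) = C1*sin(sqrt(3)*z/2) + C2*cos(sqrt(3)*z/2)


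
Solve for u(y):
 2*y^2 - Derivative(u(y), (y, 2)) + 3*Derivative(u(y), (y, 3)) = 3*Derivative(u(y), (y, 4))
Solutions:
 u(y) = C1 + C2*y + y^4/6 + 2*y^3 + 12*y^2 + (C3*sin(sqrt(3)*y/6) + C4*cos(sqrt(3)*y/6))*exp(y/2)


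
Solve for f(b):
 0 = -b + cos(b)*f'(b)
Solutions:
 f(b) = C1 + Integral(b/cos(b), b)


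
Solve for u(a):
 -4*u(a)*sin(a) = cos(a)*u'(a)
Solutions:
 u(a) = C1*cos(a)^4


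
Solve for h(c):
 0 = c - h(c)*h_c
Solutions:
 h(c) = -sqrt(C1 + c^2)
 h(c) = sqrt(C1 + c^2)


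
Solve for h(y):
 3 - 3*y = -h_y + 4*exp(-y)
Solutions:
 h(y) = C1 + 3*y^2/2 - 3*y - 4*exp(-y)


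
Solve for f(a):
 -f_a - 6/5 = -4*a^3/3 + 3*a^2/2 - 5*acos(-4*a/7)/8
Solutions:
 f(a) = C1 + a^4/3 - a^3/2 + 5*a*acos(-4*a/7)/8 - 6*a/5 + 5*sqrt(49 - 16*a^2)/32


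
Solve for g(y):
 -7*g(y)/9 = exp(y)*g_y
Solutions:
 g(y) = C1*exp(7*exp(-y)/9)


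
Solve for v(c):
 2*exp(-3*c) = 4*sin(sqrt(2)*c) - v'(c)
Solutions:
 v(c) = C1 - 2*sqrt(2)*cos(sqrt(2)*c) + 2*exp(-3*c)/3


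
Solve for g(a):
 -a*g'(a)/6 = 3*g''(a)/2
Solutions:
 g(a) = C1 + C2*erf(sqrt(2)*a/6)


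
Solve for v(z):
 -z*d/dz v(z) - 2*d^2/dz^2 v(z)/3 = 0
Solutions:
 v(z) = C1 + C2*erf(sqrt(3)*z/2)


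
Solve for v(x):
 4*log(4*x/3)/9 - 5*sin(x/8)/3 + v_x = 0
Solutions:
 v(x) = C1 - 4*x*log(x)/9 - 8*x*log(2)/9 + 4*x/9 + 4*x*log(3)/9 - 40*cos(x/8)/3


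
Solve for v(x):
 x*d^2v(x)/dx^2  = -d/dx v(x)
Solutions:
 v(x) = C1 + C2*log(x)


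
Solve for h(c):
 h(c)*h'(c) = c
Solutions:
 h(c) = -sqrt(C1 + c^2)
 h(c) = sqrt(C1 + c^2)


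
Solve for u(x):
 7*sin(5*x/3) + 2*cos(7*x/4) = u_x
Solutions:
 u(x) = C1 + 8*sin(7*x/4)/7 - 21*cos(5*x/3)/5


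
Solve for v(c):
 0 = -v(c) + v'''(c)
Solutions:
 v(c) = C3*exp(c) + (C1*sin(sqrt(3)*c/2) + C2*cos(sqrt(3)*c/2))*exp(-c/2)


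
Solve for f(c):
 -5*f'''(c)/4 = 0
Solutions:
 f(c) = C1 + C2*c + C3*c^2


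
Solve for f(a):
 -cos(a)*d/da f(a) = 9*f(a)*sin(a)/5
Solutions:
 f(a) = C1*cos(a)^(9/5)


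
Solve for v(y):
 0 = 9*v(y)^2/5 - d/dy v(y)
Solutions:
 v(y) = -5/(C1 + 9*y)


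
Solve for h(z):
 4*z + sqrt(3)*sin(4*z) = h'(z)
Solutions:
 h(z) = C1 + 2*z^2 - sqrt(3)*cos(4*z)/4


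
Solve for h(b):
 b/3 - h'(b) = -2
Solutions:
 h(b) = C1 + b^2/6 + 2*b


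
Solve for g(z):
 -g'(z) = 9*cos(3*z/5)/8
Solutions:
 g(z) = C1 - 15*sin(3*z/5)/8


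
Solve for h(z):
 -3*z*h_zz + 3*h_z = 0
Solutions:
 h(z) = C1 + C2*z^2


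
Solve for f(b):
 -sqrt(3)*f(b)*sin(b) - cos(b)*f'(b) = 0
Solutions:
 f(b) = C1*cos(b)^(sqrt(3))


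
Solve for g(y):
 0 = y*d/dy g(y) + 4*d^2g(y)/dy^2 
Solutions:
 g(y) = C1 + C2*erf(sqrt(2)*y/4)


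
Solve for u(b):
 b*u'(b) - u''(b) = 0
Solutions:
 u(b) = C1 + C2*erfi(sqrt(2)*b/2)


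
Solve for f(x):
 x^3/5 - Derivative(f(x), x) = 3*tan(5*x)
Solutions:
 f(x) = C1 + x^4/20 + 3*log(cos(5*x))/5


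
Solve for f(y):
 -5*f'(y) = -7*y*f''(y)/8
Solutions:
 f(y) = C1 + C2*y^(47/7)


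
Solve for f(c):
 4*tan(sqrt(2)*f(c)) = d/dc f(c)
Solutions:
 f(c) = sqrt(2)*(pi - asin(C1*exp(4*sqrt(2)*c)))/2
 f(c) = sqrt(2)*asin(C1*exp(4*sqrt(2)*c))/2


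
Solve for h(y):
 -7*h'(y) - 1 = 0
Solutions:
 h(y) = C1 - y/7


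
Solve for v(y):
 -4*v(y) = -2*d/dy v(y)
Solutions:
 v(y) = C1*exp(2*y)


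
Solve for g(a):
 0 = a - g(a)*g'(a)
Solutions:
 g(a) = -sqrt(C1 + a^2)
 g(a) = sqrt(C1 + a^2)


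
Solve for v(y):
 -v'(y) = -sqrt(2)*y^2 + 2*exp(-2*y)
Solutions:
 v(y) = C1 + sqrt(2)*y^3/3 + exp(-2*y)


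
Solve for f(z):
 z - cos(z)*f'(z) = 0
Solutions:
 f(z) = C1 + Integral(z/cos(z), z)


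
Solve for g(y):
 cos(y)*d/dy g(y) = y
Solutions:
 g(y) = C1 + Integral(y/cos(y), y)


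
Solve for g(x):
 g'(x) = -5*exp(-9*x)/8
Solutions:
 g(x) = C1 + 5*exp(-9*x)/72


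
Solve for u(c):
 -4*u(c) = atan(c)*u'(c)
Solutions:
 u(c) = C1*exp(-4*Integral(1/atan(c), c))


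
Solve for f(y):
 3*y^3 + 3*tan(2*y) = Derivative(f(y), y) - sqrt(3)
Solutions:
 f(y) = C1 + 3*y^4/4 + sqrt(3)*y - 3*log(cos(2*y))/2


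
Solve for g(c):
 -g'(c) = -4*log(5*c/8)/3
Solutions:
 g(c) = C1 + 4*c*log(c)/3 - 4*c*log(2) - 4*c/3 + 4*c*log(5)/3


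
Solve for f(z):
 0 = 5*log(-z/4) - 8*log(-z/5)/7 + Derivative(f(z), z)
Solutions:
 f(z) = C1 - 27*z*log(-z)/7 + z*(-8*log(5)/7 + 27/7 + 10*log(2))


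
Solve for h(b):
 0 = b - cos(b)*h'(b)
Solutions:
 h(b) = C1 + Integral(b/cos(b), b)


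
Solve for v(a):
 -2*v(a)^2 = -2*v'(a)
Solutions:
 v(a) = -1/(C1 + a)


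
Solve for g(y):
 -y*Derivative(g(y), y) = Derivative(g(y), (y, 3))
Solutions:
 g(y) = C1 + Integral(C2*airyai(-y) + C3*airybi(-y), y)


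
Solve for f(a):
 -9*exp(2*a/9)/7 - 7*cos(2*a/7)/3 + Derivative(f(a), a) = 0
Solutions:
 f(a) = C1 + 81*exp(2*a/9)/14 + 49*sin(2*a/7)/6


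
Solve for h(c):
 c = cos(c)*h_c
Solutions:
 h(c) = C1 + Integral(c/cos(c), c)


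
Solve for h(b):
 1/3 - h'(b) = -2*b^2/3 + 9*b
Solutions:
 h(b) = C1 + 2*b^3/9 - 9*b^2/2 + b/3


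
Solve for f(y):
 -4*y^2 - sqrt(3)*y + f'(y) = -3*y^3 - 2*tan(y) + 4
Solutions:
 f(y) = C1 - 3*y^4/4 + 4*y^3/3 + sqrt(3)*y^2/2 + 4*y + 2*log(cos(y))


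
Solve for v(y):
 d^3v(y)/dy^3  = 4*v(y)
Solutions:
 v(y) = C3*exp(2^(2/3)*y) + (C1*sin(2^(2/3)*sqrt(3)*y/2) + C2*cos(2^(2/3)*sqrt(3)*y/2))*exp(-2^(2/3)*y/2)


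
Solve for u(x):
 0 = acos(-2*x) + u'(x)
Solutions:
 u(x) = C1 - x*acos(-2*x) - sqrt(1 - 4*x^2)/2


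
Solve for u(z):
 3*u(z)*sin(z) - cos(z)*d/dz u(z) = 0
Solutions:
 u(z) = C1/cos(z)^3


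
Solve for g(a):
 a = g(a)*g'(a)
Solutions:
 g(a) = -sqrt(C1 + a^2)
 g(a) = sqrt(C1 + a^2)


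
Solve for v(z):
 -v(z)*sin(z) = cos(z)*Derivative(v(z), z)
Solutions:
 v(z) = C1*cos(z)


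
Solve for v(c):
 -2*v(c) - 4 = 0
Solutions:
 v(c) = -2


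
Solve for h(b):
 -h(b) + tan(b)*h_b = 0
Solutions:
 h(b) = C1*sin(b)


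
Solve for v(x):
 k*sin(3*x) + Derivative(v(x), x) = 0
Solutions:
 v(x) = C1 + k*cos(3*x)/3


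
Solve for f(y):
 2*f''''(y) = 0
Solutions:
 f(y) = C1 + C2*y + C3*y^2 + C4*y^3


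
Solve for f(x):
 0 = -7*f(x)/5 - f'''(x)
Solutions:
 f(x) = C3*exp(-5^(2/3)*7^(1/3)*x/5) + (C1*sin(sqrt(3)*5^(2/3)*7^(1/3)*x/10) + C2*cos(sqrt(3)*5^(2/3)*7^(1/3)*x/10))*exp(5^(2/3)*7^(1/3)*x/10)


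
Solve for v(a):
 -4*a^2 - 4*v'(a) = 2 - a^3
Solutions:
 v(a) = C1 + a^4/16 - a^3/3 - a/2


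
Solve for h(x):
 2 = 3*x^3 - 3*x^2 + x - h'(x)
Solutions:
 h(x) = C1 + 3*x^4/4 - x^3 + x^2/2 - 2*x


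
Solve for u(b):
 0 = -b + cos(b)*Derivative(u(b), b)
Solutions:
 u(b) = C1 + Integral(b/cos(b), b)


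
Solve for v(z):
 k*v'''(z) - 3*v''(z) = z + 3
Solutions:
 v(z) = C1 + C2*z + C3*exp(3*z/k) - z^3/18 + z^2*(-k - 9)/18


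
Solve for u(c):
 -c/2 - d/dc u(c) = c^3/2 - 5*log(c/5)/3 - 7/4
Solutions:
 u(c) = C1 - c^4/8 - c^2/4 + 5*c*log(c)/3 - 5*c*log(5)/3 + c/12


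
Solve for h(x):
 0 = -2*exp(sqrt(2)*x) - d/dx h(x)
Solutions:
 h(x) = C1 - sqrt(2)*exp(sqrt(2)*x)


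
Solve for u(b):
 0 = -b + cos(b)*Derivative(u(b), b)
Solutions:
 u(b) = C1 + Integral(b/cos(b), b)


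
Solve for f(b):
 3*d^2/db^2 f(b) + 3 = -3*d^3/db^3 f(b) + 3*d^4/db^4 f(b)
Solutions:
 f(b) = C1 + C2*b + C3*exp(b*(1 - sqrt(5))/2) + C4*exp(b*(1 + sqrt(5))/2) - b^2/2


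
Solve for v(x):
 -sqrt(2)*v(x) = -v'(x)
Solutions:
 v(x) = C1*exp(sqrt(2)*x)


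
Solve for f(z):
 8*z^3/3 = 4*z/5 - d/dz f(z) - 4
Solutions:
 f(z) = C1 - 2*z^4/3 + 2*z^2/5 - 4*z


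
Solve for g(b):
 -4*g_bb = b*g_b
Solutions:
 g(b) = C1 + C2*erf(sqrt(2)*b/4)


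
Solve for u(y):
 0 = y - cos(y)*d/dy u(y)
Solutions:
 u(y) = C1 + Integral(y/cos(y), y)


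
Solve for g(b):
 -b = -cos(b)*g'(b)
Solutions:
 g(b) = C1 + Integral(b/cos(b), b)


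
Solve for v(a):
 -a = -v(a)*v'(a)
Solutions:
 v(a) = -sqrt(C1 + a^2)
 v(a) = sqrt(C1 + a^2)


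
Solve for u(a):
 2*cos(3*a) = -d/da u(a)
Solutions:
 u(a) = C1 - 2*sin(3*a)/3


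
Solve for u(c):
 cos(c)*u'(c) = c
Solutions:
 u(c) = C1 + Integral(c/cos(c), c)


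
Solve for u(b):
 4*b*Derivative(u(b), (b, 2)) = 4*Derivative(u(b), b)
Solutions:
 u(b) = C1 + C2*b^2


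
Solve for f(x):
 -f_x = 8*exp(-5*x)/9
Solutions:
 f(x) = C1 + 8*exp(-5*x)/45


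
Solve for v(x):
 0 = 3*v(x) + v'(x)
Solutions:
 v(x) = C1*exp(-3*x)


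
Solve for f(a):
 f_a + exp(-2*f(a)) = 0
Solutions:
 f(a) = log(-sqrt(C1 - 2*a))
 f(a) = log(C1 - 2*a)/2


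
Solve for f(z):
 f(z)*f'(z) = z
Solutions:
 f(z) = -sqrt(C1 + z^2)
 f(z) = sqrt(C1 + z^2)


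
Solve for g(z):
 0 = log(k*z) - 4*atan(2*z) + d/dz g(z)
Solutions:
 g(z) = C1 - z*log(k*z) + 4*z*atan(2*z) + z - log(4*z^2 + 1)


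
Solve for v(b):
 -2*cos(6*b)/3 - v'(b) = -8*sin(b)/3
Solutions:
 v(b) = C1 - sin(6*b)/9 - 8*cos(b)/3


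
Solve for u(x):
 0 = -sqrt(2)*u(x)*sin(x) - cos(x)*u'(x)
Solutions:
 u(x) = C1*cos(x)^(sqrt(2))


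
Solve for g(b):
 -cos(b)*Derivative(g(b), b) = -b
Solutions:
 g(b) = C1 + Integral(b/cos(b), b)


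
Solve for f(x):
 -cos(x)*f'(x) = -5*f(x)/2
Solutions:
 f(x) = C1*(sin(x) + 1)^(5/4)/(sin(x) - 1)^(5/4)


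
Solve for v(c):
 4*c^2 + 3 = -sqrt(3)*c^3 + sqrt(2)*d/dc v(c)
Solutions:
 v(c) = C1 + sqrt(6)*c^4/8 + 2*sqrt(2)*c^3/3 + 3*sqrt(2)*c/2


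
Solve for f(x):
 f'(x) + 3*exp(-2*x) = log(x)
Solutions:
 f(x) = C1 + x*log(x) - x + 3*exp(-2*x)/2


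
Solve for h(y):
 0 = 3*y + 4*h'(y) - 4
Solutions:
 h(y) = C1 - 3*y^2/8 + y


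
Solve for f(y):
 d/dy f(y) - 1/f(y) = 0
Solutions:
 f(y) = -sqrt(C1 + 2*y)
 f(y) = sqrt(C1 + 2*y)


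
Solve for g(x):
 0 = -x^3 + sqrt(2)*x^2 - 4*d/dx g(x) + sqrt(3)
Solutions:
 g(x) = C1 - x^4/16 + sqrt(2)*x^3/12 + sqrt(3)*x/4


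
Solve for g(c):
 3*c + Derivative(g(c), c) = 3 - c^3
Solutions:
 g(c) = C1 - c^4/4 - 3*c^2/2 + 3*c


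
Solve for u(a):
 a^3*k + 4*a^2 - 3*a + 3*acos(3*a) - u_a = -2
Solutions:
 u(a) = C1 + a^4*k/4 + 4*a^3/3 - 3*a^2/2 + 3*a*acos(3*a) + 2*a - sqrt(1 - 9*a^2)


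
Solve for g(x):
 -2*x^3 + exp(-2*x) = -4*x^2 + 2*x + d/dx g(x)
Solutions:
 g(x) = C1 - x^4/2 + 4*x^3/3 - x^2 - exp(-2*x)/2


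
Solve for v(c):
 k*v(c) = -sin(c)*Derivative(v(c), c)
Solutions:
 v(c) = C1*exp(k*(-log(cos(c) - 1) + log(cos(c) + 1))/2)


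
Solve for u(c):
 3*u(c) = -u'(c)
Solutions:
 u(c) = C1*exp(-3*c)


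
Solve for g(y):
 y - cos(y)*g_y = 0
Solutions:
 g(y) = C1 + Integral(y/cos(y), y)


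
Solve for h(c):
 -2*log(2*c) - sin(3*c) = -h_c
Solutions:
 h(c) = C1 + 2*c*log(c) - 2*c + 2*c*log(2) - cos(3*c)/3


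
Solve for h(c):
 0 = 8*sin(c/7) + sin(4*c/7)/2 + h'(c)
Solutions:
 h(c) = C1 + 56*cos(c/7) + 7*cos(4*c/7)/8


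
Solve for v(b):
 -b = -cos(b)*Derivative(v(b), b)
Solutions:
 v(b) = C1 + Integral(b/cos(b), b)


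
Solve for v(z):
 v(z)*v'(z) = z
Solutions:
 v(z) = -sqrt(C1 + z^2)
 v(z) = sqrt(C1 + z^2)


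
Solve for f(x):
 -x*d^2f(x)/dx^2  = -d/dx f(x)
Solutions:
 f(x) = C1 + C2*x^2


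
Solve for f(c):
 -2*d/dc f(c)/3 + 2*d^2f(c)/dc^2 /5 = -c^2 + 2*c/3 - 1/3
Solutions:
 f(c) = C1 + C2*exp(5*c/3) + c^3/2 + 2*c^2/5 + 49*c/50


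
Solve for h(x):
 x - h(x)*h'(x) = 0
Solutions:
 h(x) = -sqrt(C1 + x^2)
 h(x) = sqrt(C1 + x^2)


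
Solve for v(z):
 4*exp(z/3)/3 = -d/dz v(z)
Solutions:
 v(z) = C1 - 4*exp(z/3)


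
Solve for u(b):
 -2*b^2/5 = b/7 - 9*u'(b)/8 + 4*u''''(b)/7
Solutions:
 u(b) = C1 + C4*exp(126^(1/3)*b/4) + 16*b^3/135 + 4*b^2/63 + (C2*sin(3*14^(1/3)*3^(1/6)*b/8) + C3*cos(3*14^(1/3)*3^(1/6)*b/8))*exp(-126^(1/3)*b/8)


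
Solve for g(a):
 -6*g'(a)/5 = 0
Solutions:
 g(a) = C1


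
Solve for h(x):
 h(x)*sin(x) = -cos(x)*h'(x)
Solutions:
 h(x) = C1*cos(x)


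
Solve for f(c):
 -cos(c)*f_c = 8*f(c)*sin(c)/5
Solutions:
 f(c) = C1*cos(c)^(8/5)


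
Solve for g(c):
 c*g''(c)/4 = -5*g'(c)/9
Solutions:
 g(c) = C1 + C2/c^(11/9)


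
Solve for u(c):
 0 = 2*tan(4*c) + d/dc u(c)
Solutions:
 u(c) = C1 + log(cos(4*c))/2


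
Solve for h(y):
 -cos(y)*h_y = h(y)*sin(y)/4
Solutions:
 h(y) = C1*cos(y)^(1/4)


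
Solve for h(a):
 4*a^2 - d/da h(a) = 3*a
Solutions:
 h(a) = C1 + 4*a^3/3 - 3*a^2/2


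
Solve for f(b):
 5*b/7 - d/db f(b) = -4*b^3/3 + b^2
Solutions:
 f(b) = C1 + b^4/3 - b^3/3 + 5*b^2/14


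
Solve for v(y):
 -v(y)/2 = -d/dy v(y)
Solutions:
 v(y) = C1*exp(y/2)


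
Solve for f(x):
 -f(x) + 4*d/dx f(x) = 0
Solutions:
 f(x) = C1*exp(x/4)


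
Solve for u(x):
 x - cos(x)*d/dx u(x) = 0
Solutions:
 u(x) = C1 + Integral(x/cos(x), x)


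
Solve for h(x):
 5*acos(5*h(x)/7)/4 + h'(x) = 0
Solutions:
 Integral(1/acos(5*_y/7), (_y, h(x))) = C1 - 5*x/4


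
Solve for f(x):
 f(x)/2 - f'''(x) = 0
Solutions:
 f(x) = C3*exp(2^(2/3)*x/2) + (C1*sin(2^(2/3)*sqrt(3)*x/4) + C2*cos(2^(2/3)*sqrt(3)*x/4))*exp(-2^(2/3)*x/4)


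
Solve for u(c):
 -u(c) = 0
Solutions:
 u(c) = 0


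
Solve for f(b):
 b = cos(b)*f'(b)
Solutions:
 f(b) = C1 + Integral(b/cos(b), b)


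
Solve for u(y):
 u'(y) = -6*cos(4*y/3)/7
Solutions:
 u(y) = C1 - 9*sin(4*y/3)/14


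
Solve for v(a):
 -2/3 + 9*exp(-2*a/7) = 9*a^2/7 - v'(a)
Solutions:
 v(a) = C1 + 3*a^3/7 + 2*a/3 + 63*exp(-2*a/7)/2


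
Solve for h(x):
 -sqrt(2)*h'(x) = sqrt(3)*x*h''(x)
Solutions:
 h(x) = C1 + C2*x^(1 - sqrt(6)/3)


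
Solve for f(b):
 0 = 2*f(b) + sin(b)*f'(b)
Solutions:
 f(b) = C1*(cos(b) + 1)/(cos(b) - 1)


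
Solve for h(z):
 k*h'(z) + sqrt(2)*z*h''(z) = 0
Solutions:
 h(z) = C1 + z^(-sqrt(2)*re(k)/2 + 1)*(C2*sin(sqrt(2)*log(z)*Abs(im(k))/2) + C3*cos(sqrt(2)*log(z)*im(k)/2))


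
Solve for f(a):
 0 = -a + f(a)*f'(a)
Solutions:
 f(a) = -sqrt(C1 + a^2)
 f(a) = sqrt(C1 + a^2)


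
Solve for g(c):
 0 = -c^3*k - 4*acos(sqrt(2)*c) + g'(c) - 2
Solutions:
 g(c) = C1 + c^4*k/4 + 4*c*acos(sqrt(2)*c) + 2*c - 2*sqrt(2)*sqrt(1 - 2*c^2)


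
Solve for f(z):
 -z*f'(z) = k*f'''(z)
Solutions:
 f(z) = C1 + Integral(C2*airyai(z*(-1/k)^(1/3)) + C3*airybi(z*(-1/k)^(1/3)), z)


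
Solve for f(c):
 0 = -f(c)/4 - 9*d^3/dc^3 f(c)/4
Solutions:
 f(c) = C3*exp(-3^(1/3)*c/3) + (C1*sin(3^(5/6)*c/6) + C2*cos(3^(5/6)*c/6))*exp(3^(1/3)*c/6)


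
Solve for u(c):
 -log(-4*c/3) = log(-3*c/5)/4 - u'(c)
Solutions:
 u(c) = C1 + 5*c*log(-c)/4 + c*(-log(15) - 5/4 + log(3)/4 + 3*log(5)/4 + 2*log(2))


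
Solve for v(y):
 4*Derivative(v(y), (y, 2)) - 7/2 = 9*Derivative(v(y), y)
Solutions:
 v(y) = C1 + C2*exp(9*y/4) - 7*y/18


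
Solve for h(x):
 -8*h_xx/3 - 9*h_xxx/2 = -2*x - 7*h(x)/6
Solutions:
 h(x) = C1*exp(-x*(512*2^(1/3)/(81*sqrt(2549337) + 129589)^(1/3) + 64 + 2^(2/3)*(81*sqrt(2549337) + 129589)^(1/3))/324)*sin(2^(1/3)*sqrt(3)*x*(-2^(1/3)*(81*sqrt(2549337) + 129589)^(1/3) + 512/(81*sqrt(2549337) + 129589)^(1/3))/324) + C2*exp(-x*(512*2^(1/3)/(81*sqrt(2549337) + 129589)^(1/3) + 64 + 2^(2/3)*(81*sqrt(2549337) + 129589)^(1/3))/324)*cos(2^(1/3)*sqrt(3)*x*(-2^(1/3)*(81*sqrt(2549337) + 129589)^(1/3) + 512/(81*sqrt(2549337) + 129589)^(1/3))/324) + C3*exp(x*(-32 + 512*2^(1/3)/(81*sqrt(2549337) + 129589)^(1/3) + 2^(2/3)*(81*sqrt(2549337) + 129589)^(1/3))/162) - 12*x/7


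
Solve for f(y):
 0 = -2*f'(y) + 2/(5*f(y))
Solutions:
 f(y) = -sqrt(C1 + 10*y)/5
 f(y) = sqrt(C1 + 10*y)/5


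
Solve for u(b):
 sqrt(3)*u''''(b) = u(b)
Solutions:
 u(b) = C1*exp(-3^(7/8)*b/3) + C2*exp(3^(7/8)*b/3) + C3*sin(3^(7/8)*b/3) + C4*cos(3^(7/8)*b/3)


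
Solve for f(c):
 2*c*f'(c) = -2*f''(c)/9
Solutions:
 f(c) = C1 + C2*erf(3*sqrt(2)*c/2)


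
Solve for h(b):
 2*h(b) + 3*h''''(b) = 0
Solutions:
 h(b) = (C1*sin(6^(3/4)*b/6) + C2*cos(6^(3/4)*b/6))*exp(-6^(3/4)*b/6) + (C3*sin(6^(3/4)*b/6) + C4*cos(6^(3/4)*b/6))*exp(6^(3/4)*b/6)


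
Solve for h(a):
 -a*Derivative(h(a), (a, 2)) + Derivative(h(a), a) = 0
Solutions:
 h(a) = C1 + C2*a^2


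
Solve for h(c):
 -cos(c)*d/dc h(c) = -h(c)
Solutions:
 h(c) = C1*sqrt(sin(c) + 1)/sqrt(sin(c) - 1)


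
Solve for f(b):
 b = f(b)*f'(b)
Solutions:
 f(b) = -sqrt(C1 + b^2)
 f(b) = sqrt(C1 + b^2)


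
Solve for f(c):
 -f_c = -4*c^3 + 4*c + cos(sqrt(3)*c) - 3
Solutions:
 f(c) = C1 + c^4 - 2*c^2 + 3*c - sqrt(3)*sin(sqrt(3)*c)/3


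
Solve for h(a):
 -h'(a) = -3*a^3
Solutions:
 h(a) = C1 + 3*a^4/4


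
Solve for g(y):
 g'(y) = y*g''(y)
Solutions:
 g(y) = C1 + C2*y^2


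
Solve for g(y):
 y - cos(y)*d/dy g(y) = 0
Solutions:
 g(y) = C1 + Integral(y/cos(y), y)


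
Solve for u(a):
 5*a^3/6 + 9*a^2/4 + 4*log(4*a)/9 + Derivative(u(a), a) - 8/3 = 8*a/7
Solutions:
 u(a) = C1 - 5*a^4/24 - 3*a^3/4 + 4*a^2/7 - 4*a*log(a)/9 - 8*a*log(2)/9 + 28*a/9


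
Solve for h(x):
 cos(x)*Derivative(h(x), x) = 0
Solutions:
 h(x) = C1


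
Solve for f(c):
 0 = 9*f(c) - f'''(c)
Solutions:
 f(c) = C3*exp(3^(2/3)*c) + (C1*sin(3*3^(1/6)*c/2) + C2*cos(3*3^(1/6)*c/2))*exp(-3^(2/3)*c/2)


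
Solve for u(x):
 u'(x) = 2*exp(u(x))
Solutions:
 u(x) = log(-1/(C1 + 2*x))


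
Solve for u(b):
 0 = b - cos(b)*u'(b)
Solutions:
 u(b) = C1 + Integral(b/cos(b), b)


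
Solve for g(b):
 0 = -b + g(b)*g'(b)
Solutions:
 g(b) = -sqrt(C1 + b^2)
 g(b) = sqrt(C1 + b^2)


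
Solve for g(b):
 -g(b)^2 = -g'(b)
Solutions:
 g(b) = -1/(C1 + b)


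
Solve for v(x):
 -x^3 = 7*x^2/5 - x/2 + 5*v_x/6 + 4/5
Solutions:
 v(x) = C1 - 3*x^4/10 - 14*x^3/25 + 3*x^2/10 - 24*x/25


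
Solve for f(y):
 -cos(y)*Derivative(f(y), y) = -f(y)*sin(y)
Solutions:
 f(y) = C1/cos(y)


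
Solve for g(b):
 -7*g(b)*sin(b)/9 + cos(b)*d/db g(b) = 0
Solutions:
 g(b) = C1/cos(b)^(7/9)


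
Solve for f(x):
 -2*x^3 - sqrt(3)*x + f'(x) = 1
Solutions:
 f(x) = C1 + x^4/2 + sqrt(3)*x^2/2 + x


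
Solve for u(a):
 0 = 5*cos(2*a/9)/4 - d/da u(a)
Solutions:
 u(a) = C1 + 45*sin(2*a/9)/8


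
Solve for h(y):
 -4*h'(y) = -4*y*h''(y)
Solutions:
 h(y) = C1 + C2*y^2


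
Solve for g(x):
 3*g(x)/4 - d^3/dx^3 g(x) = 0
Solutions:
 g(x) = C3*exp(6^(1/3)*x/2) + (C1*sin(2^(1/3)*3^(5/6)*x/4) + C2*cos(2^(1/3)*3^(5/6)*x/4))*exp(-6^(1/3)*x/4)


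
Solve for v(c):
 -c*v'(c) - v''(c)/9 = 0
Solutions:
 v(c) = C1 + C2*erf(3*sqrt(2)*c/2)


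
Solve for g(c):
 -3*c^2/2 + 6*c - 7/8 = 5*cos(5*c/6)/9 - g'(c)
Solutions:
 g(c) = C1 + c^3/2 - 3*c^2 + 7*c/8 + 2*sin(5*c/6)/3


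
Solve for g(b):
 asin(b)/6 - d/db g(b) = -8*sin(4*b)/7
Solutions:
 g(b) = C1 + b*asin(b)/6 + sqrt(1 - b^2)/6 - 2*cos(4*b)/7


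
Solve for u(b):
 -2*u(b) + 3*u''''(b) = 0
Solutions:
 u(b) = C1*exp(-2^(1/4)*3^(3/4)*b/3) + C2*exp(2^(1/4)*3^(3/4)*b/3) + C3*sin(2^(1/4)*3^(3/4)*b/3) + C4*cos(2^(1/4)*3^(3/4)*b/3)


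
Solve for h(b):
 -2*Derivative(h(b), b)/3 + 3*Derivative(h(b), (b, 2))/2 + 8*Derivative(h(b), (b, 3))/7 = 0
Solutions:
 h(b) = C1 + C2*exp(b*(-63 + sqrt(9345))/96) + C3*exp(-b*(63 + sqrt(9345))/96)
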